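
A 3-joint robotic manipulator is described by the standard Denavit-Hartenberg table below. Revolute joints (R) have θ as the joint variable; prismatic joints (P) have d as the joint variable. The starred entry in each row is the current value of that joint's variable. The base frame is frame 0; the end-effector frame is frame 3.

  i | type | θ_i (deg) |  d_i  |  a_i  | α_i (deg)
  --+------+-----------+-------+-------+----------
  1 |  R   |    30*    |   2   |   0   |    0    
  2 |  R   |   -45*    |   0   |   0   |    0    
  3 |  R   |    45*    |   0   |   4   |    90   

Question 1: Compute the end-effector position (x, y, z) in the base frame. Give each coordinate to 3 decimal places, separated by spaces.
3.464 2.000 2.000

after link 1: o_1 = (0.0000, 0.0000, 2.0000)
after link 2: o_2 = (0.0000, 0.0000, 2.0000)
after link 3: o_3 = (3.4641, 2.0000, 2.0000)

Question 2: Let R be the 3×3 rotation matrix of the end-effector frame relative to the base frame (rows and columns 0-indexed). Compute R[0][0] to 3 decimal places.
0.866

End-effector x-axis (col 0 of R) = (0.8660,0.5000,0.0000)
R[0][0] = 0.8660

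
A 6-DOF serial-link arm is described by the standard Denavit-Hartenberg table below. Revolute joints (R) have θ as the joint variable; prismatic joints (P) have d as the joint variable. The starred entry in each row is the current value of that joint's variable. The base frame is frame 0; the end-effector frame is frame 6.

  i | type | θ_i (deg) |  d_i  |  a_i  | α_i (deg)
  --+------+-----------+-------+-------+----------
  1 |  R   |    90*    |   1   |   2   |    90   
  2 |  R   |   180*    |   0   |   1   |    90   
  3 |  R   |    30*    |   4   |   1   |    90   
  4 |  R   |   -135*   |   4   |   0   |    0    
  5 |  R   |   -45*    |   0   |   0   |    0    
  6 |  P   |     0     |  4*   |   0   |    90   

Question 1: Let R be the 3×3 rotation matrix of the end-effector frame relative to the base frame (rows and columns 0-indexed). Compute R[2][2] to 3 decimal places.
End-effector z-axis (col 2 of R) = (-0.0000,0.0000,1.0000)
R[2][2] = 1.0000

1.000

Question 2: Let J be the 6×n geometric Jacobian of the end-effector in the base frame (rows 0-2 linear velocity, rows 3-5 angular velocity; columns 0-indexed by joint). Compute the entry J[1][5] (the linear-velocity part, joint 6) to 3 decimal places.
prismatic axis z_5 = (-0.8660,-0.5000,0.0000)
J_v[:, 5] = z_5; J_ω[:, 5] = (0,0,0)
entry J[1][5] = -0.5000

-0.500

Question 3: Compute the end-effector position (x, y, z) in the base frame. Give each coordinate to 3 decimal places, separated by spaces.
-6.428 -3.866 5.000

after link 1: o_1 = (0.0000, 2.0000, 1.0000)
after link 2: o_2 = (0.0000, 1.0000, 1.0000)
after link 3: o_3 = (0.5000, 0.1340, 5.0000)
after link 4: o_4 = (-2.9641, -1.8660, 5.0000)
after link 5: o_5 = (-2.9641, -1.8660, 5.0000)
after link 6: o_6 = (-6.4282, -3.8660, 5.0000)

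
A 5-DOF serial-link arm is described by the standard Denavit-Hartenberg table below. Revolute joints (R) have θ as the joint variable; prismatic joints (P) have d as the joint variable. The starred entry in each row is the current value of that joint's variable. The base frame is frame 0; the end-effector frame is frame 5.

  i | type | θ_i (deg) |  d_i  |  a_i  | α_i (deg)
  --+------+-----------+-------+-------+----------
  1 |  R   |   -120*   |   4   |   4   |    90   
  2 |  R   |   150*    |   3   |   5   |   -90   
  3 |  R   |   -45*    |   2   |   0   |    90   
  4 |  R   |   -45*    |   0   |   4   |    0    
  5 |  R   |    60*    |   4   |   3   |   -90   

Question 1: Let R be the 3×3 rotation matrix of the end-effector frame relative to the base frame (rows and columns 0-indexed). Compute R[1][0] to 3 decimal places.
End-effector x-axis (col 0 of R) = (-0.2310,0.9658,0.1174)
R[1][0] = 0.9658

0.966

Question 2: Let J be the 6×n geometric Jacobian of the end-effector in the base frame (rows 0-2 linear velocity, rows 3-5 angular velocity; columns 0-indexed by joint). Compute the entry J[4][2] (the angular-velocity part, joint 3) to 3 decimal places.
0.433

axis z_2 = (0.2500,0.4330,-0.8660); lever o_n−o_2 = (-5.4405,4.3317,0.6553)
cross product → J_v[:, 2] = (4.0351,4.5478,3.4387)
J_ω[:, 2] = z_2
entry J[4][2] = 0.4330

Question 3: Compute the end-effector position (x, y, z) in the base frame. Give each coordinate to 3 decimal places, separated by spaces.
after link 1: o_1 = (-2.0000, -3.4641, 4.0000)
after link 2: o_2 = (-2.4330, 1.7859, 6.5000)
after link 3: o_3 = (-1.9330, 2.6519, 4.7679)
after link 4: o_4 = (-3.5061, 3.9272, 8.2174)
after link 5: o_5 = (-7.8735, 6.1176, 7.1553)

-7.874 6.118 7.155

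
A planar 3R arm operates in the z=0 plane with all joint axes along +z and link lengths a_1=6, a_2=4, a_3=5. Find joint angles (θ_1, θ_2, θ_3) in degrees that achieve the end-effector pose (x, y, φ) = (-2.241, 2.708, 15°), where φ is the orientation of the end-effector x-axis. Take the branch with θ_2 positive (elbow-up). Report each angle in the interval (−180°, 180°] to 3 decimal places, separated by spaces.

wrist centre = target − a_3·(cos φ, sin φ) = (-7.0706, 1.4139)
cos θ_2 = (51.9929−6²−4²)/(2·6·4) = -0.0001; θ_2 = 90.0084° (elbow-up)
β = atan2(1.4139,-7.0706) = 168.6918°; ψ = atan2(4.0000,5.9994) = 33.6927°
θ_1 = β − ψ = 134.9991°
θ_3 = φ − θ_1 − θ_2 = 149.9924° (wrapped to (-180°,180°])

134.999 90.008 149.992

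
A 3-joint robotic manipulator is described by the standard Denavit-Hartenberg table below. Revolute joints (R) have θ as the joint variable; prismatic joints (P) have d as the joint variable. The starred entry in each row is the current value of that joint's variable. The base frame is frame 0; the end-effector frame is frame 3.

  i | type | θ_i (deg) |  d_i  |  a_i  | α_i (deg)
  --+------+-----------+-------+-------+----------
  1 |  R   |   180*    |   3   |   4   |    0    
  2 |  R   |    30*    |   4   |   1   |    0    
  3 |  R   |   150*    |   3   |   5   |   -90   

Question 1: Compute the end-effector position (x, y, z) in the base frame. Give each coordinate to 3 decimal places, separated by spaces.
0.134 -0.500 10.000

after link 1: o_1 = (-4.0000, 0.0000, 3.0000)
after link 2: o_2 = (-4.8660, -0.5000, 7.0000)
after link 3: o_3 = (0.1340, -0.5000, 10.0000)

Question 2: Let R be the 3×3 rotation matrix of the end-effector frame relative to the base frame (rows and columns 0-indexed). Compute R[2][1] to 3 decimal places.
-1.000

End-effector y-axis (col 1 of R) = (0.0000,0.0000,-1.0000)
R[2][1] = -1.0000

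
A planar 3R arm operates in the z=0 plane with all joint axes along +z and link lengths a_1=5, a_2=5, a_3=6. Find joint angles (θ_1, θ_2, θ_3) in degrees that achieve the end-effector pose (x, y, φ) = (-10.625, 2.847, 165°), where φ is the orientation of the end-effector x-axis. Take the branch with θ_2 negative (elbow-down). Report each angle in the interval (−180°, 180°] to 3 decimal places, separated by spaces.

wrist centre = target − a_3·(cos φ, sin φ) = (-4.8294, 1.2941)
cos θ_2 = (24.9982−5²−5²)/(2·5·5) = -0.5000; θ_2 = -120.0024° (elbow-down)
β = atan2(1.2941,-4.8294) = 164.9996°; ψ = atan2(-4.3300,2.4998) = -60.0012°
θ_1 = β − ψ = 225.0008°
θ_3 = φ − θ_1 − θ_2 = 60.0016° (wrapped to (-180°,180°])

-134.999 -120.002 60.002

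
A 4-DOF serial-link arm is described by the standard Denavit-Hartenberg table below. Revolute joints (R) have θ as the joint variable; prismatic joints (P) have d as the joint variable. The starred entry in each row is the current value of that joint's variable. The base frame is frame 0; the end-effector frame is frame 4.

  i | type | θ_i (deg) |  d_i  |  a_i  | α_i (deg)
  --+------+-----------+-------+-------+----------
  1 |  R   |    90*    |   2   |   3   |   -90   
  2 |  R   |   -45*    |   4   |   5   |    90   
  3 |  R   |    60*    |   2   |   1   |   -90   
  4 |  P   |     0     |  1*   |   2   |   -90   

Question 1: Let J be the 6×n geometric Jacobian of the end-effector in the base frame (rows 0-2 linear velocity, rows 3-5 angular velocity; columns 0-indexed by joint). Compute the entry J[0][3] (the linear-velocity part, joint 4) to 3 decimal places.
prismatic axis z_3 = (-0.5000,-0.6124,-0.6124)
J_v[:, 3] = z_3; J_ω[:, 3] = (0,0,0)
entry J[0][3] = -0.5000

-0.500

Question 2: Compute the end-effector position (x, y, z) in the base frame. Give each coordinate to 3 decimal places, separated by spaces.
after link 1: o_1 = (0.0000, 3.0000, 2.0000)
after link 2: o_2 = (-4.0000, 6.5355, 5.5355)
after link 3: o_3 = (-4.8660, 5.4749, 7.3033)
after link 4: o_4 = (-7.0981, 5.5696, 7.3980)

-7.098 5.570 7.398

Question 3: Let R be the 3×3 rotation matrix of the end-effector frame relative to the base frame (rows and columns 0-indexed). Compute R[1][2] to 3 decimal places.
0.707

End-effector z-axis (col 2 of R) = (-0.0000,0.7071,-0.7071)
R[1][2] = 0.7071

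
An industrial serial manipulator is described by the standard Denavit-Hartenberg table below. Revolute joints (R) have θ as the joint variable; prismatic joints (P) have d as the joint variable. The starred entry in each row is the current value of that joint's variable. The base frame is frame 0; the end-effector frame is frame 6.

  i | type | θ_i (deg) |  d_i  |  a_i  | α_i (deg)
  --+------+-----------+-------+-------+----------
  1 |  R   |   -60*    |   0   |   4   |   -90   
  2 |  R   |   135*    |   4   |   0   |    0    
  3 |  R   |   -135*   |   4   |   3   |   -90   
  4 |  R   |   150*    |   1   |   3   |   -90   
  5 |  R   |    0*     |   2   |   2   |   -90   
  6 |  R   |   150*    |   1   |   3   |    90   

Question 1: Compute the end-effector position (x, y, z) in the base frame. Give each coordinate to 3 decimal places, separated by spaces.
8.598 -0.428 0.000

after link 1: o_1 = (2.0000, -3.4641, 0.0000)
after link 2: o_2 = (5.4641, -1.4641, 0.0000)
after link 3: o_3 = (10.4282, -2.0622, 0.0000)
after link 4: o_4 = (7.8301, -0.5622, -1.0000)
after link 5: o_5 = (7.0981, 2.1699, -1.0000)
after link 6: o_6 = (8.5981, -0.4282, 0.0000)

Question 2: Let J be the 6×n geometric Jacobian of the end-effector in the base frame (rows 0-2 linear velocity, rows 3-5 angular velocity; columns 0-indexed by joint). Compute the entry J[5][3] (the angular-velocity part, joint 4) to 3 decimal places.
-1.000

axis z_3 = (0.0000,0.0000,-1.0000); lever o_n−o_3 = (-1.8301,1.6340,0.0000)
cross product → J_v[:, 3] = (1.6340,1.8301,0.0000)
J_ω[:, 3] = z_3
entry J[5][3] = -1.0000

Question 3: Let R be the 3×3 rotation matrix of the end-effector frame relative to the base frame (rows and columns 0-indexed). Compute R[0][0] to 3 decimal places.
End-effector x-axis (col 0 of R) = (0.5000,-0.8660,0.0000)
R[0][0] = 0.5000

0.500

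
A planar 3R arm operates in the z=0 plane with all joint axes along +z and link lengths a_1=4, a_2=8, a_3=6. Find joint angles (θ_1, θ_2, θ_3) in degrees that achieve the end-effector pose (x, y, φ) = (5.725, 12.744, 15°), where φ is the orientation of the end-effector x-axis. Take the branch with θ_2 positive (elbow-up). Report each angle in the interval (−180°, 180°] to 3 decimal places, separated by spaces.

59.992 45.012 -90.004

wrist centre = target − a_3·(cos φ, sin φ) = (-0.0706, 11.1911)
cos θ_2 = (125.2454−4²−8²)/(2·4·8) = 0.7070; θ_2 = 45.0120° (elbow-up)
β = atan2(11.1911,-0.0706) = 90.3612°; ψ = atan2(5.6580,9.6557) = 30.3695°
θ_1 = β − ψ = 59.9917°
θ_3 = φ − θ_1 − θ_2 = -90.0037° (wrapped to (-180°,180°])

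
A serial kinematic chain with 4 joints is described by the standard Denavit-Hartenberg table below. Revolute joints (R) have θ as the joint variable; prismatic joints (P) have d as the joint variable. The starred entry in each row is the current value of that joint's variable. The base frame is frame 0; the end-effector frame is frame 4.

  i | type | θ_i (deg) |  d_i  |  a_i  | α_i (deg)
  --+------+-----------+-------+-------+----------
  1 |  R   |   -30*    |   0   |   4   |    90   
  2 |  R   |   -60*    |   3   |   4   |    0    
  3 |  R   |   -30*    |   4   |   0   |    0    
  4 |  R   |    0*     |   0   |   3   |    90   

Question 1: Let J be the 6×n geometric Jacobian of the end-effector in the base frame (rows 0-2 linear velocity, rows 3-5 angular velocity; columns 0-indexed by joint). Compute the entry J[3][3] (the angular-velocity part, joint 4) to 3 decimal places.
axis z_3 = (-0.5000,-0.8660,0.0000); lever o_n−o_3 = (0.0000,0.0000,-3.0000)
cross product → J_v[:, 3] = (2.5981,-1.5000,0.0000)
J_ω[:, 3] = z_3
entry J[3][3] = -0.5000

-0.500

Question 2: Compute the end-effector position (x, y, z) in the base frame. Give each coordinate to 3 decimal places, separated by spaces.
after link 1: o_1 = (3.4641, -2.0000, 0.0000)
after link 2: o_2 = (3.6962, -5.5981, -3.4641)
after link 3: o_3 = (1.6962, -9.0622, -3.4641)
after link 4: o_4 = (1.6962, -9.0622, -6.4641)

1.696 -9.062 -6.464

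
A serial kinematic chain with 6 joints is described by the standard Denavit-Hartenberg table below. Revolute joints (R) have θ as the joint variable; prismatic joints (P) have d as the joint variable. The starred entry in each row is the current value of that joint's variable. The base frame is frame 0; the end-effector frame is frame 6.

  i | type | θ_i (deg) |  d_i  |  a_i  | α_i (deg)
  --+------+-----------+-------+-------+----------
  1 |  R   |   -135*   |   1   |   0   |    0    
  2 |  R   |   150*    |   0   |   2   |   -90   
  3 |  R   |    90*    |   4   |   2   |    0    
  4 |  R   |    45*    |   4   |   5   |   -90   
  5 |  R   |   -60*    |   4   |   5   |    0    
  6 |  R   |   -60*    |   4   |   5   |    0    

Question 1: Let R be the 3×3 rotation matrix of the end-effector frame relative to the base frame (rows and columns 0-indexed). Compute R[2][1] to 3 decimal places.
End-effector y-axis (col 1 of R) = (-0.7209,0.3245,-0.6124)
R[2][1] = -0.6124

-0.612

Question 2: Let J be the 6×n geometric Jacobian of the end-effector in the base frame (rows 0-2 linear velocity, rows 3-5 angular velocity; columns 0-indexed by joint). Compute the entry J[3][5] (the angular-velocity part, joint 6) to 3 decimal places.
axis z_5 = (-0.6830,-0.1830,0.7071); lever o_n−o_5 = (-2.1452,3.9081,4.5962)
cross product → J_v[:, 5] = (-3.6046,1.6223,-3.0619)
J_ω[:, 5] = z_5
entry J[3][5] = -0.6830

-0.683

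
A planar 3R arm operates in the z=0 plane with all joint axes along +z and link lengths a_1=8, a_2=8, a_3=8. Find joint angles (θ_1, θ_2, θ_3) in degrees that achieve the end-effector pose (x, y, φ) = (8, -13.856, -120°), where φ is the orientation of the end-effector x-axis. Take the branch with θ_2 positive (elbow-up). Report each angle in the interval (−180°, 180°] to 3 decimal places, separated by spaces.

-60.000 60.003 -120.003

wrist centre = target − a_3·(cos φ, sin φ) = (12.0000, -6.9278)
cos θ_2 = (191.9944−8²−8²)/(2·8·8) = 0.5000; θ_2 = 60.0029° (elbow-up)
β = atan2(-6.9278,12.0000) = -29.9985°; ψ = atan2(6.9284,11.9996) = 30.0015°
θ_1 = β − ψ = -60.0000°
θ_3 = φ − θ_1 − θ_2 = -120.0029° (wrapped to (-180°,180°])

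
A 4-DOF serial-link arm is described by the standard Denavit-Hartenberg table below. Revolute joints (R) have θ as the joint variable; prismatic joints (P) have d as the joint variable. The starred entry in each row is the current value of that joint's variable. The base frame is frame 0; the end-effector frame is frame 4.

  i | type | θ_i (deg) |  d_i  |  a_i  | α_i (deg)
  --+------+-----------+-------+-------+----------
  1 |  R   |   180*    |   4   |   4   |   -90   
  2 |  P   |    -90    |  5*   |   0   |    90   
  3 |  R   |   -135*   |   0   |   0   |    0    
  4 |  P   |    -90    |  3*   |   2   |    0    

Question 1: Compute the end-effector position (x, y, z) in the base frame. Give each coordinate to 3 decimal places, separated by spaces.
-1.000 -6.414 2.586

after link 1: o_1 = (-4.0000, 0.0000, 4.0000)
after link 2: o_2 = (-4.0000, -5.0000, 4.0000)
after link 3: o_3 = (-4.0000, -5.0000, 4.0000)
after link 4: o_4 = (-1.0000, -6.4142, 2.5858)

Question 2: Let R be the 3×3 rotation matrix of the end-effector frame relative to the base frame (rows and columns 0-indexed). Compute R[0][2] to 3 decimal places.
End-effector z-axis (col 2 of R) = (1.0000,-0.0000,0.0000)
R[0][2] = 1.0000

1.000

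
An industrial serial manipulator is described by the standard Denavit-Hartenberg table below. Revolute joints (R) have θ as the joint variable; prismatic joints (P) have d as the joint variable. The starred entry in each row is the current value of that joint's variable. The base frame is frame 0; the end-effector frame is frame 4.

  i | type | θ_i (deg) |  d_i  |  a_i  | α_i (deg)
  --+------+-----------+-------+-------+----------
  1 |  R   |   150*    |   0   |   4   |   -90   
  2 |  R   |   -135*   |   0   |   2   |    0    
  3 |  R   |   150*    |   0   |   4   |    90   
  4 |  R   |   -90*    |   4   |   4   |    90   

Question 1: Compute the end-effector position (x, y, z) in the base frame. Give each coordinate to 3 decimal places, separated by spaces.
-4.482 7.206 4.243

after link 1: o_1 = (-3.4641, 2.0000, 0.0000)
after link 2: o_2 = (-2.2394, 1.2929, 1.4142)
after link 3: o_3 = (-5.5854, 3.2247, 0.3789)
after link 4: o_4 = (-4.4820, 7.2065, 4.2426)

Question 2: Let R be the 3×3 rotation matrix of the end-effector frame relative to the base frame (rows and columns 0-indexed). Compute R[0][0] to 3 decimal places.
End-effector x-axis (col 0 of R) = (0.5000,0.8660,-0.0000)
R[0][0] = 0.5000

0.500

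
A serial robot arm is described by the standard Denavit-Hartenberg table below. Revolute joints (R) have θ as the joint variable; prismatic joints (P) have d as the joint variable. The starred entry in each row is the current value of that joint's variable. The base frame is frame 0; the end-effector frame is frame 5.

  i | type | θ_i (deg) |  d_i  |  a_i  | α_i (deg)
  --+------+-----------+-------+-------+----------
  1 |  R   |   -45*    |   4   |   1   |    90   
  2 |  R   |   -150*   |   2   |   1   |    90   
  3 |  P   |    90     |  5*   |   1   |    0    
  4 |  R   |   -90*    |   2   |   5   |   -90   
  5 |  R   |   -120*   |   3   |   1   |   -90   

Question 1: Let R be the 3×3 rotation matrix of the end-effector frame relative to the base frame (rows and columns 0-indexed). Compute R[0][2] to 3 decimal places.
End-effector z-axis (col 2 of R) = (-0.7071,0.7071,-0.0000)
R[0][2] = -0.7071

-0.707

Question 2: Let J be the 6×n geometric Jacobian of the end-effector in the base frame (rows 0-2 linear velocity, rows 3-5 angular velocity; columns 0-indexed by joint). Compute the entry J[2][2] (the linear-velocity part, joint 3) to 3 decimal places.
prismatic axis z_2 = (-0.3536,0.3536,0.8660)
J_v[:, 2] = z_2; J_ω[:, 2] = (0,0,0)
entry J[2][2] = 0.8660

0.866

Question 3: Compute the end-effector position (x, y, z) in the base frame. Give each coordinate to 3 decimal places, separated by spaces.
-9.685 1.199 8.062

after link 1: o_1 = (0.7071, -0.7071, 4.0000)
after link 2: o_2 = (-1.3195, -1.5089, 3.5000)
after link 3: o_3 = (-3.7944, -0.4483, 7.8301)
after link 4: o_4 = (-7.5633, 3.3207, 7.0622)
after link 5: o_5 = (-9.6846, 1.1994, 8.0622)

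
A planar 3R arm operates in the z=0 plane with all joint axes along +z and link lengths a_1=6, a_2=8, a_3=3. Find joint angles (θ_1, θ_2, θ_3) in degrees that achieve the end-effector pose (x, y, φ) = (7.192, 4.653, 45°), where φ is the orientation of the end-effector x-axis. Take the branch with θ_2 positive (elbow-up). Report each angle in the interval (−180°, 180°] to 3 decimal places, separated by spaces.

-59.994 134.997 -30.003

wrist centre = target − a_3·(cos φ, sin φ) = (5.0707, 2.5317)
cos θ_2 = (32.1212−6²−8²)/(2·6·8) = -0.7071; θ_2 = 134.9971° (elbow-up)
β = atan2(2.5317,5.0707) = 26.5320°; ψ = atan2(5.6571,0.3434) = 86.5260°
θ_1 = β − ψ = -59.9940°
θ_3 = φ − θ_1 − θ_2 = -30.0031° (wrapped to (-180°,180°])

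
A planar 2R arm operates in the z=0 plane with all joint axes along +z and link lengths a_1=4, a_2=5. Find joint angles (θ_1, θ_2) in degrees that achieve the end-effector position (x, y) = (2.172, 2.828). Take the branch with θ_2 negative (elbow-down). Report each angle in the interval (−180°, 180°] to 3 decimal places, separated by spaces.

cos θ_2 = (12.7152−4²−5²)/(2·4·5) = -0.7071; θ_2 = -135.0011° (elbow-down)
β = atan2(2.8280,2.1720) = 52.4745°; ψ = atan2(-3.5355,0.4644) = -82.5168°
θ_1 = β − ψ = 134.9913°

134.991 -135.001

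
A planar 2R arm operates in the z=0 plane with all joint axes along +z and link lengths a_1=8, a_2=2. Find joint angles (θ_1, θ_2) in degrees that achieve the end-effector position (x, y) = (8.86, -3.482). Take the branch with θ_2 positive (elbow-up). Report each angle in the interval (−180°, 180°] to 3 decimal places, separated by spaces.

-30.000 45.009

cos θ_2 = (90.6239−8²−2²)/(2·8·2) = 0.7070; θ_2 = 45.0088° (elbow-up)
β = atan2(-3.4820,8.8600) = -21.4549°; ψ = atan2(1.4144,9.4140) = 8.5446°
θ_1 = β − ψ = -29.9996°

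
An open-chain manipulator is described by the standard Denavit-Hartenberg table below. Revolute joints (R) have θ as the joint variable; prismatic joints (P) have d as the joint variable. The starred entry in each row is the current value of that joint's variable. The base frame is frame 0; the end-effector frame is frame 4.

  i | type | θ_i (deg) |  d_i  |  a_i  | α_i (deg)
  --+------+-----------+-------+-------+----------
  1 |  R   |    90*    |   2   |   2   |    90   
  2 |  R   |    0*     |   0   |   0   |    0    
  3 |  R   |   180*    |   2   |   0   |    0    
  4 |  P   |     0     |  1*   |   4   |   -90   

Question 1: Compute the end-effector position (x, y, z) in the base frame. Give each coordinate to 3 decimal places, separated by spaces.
3.000 -2.000 2.000

after link 1: o_1 = (0.0000, 2.0000, 2.0000)
after link 2: o_2 = (0.0000, 2.0000, 2.0000)
after link 3: o_3 = (2.0000, 2.0000, 2.0000)
after link 4: o_4 = (3.0000, -2.0000, 2.0000)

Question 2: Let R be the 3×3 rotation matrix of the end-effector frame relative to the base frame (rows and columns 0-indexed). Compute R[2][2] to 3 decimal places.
End-effector z-axis (col 2 of R) = (0.0000,-0.0000,-1.0000)
R[2][2] = -1.0000

-1.000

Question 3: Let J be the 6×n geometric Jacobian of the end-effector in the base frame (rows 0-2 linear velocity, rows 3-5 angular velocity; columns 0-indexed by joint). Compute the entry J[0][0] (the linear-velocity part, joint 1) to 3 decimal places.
axis z_0 = ẑ; lever o_n−o_0 = (3.0000,-2.0000,2.0000)
cross product → J_v[:, 0] = (2.0000,3.0000,-0.0000)
J_ω[:, 0] = z_0
entry J[0][0] = 2.0000

2.000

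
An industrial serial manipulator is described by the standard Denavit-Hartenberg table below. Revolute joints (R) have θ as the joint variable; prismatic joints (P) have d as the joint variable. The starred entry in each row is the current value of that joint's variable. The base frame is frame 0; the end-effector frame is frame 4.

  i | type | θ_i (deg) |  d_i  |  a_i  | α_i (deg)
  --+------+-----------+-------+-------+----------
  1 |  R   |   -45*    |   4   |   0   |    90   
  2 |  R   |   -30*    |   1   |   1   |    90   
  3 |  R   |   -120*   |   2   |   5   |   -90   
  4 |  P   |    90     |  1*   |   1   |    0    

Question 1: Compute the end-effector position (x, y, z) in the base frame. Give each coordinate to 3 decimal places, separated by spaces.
1.967 3.450 3.451

after link 1: o_1 = (0.0000, 0.0000, 4.0000)
after link 2: o_2 = (-0.0947, -1.3195, 3.5000)
after link 3: o_3 = (0.7291, 3.9804, 3.0179)
after link 4: o_4 = (1.9665, 3.4501, 3.4510)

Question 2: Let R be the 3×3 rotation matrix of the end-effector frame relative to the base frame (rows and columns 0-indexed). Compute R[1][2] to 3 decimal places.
-0.177

End-effector z-axis (col 2 of R) = (0.8839,-0.1768,-0.4330)
R[1][2] = -0.1768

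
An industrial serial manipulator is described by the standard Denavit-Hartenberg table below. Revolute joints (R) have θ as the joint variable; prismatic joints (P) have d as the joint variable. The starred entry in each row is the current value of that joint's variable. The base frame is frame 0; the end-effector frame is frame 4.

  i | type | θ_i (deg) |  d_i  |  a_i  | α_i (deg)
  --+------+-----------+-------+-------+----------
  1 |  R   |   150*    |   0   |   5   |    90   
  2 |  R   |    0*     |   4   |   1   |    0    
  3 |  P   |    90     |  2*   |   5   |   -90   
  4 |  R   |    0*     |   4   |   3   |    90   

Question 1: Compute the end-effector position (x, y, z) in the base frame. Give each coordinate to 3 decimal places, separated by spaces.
after link 1: o_1 = (-4.3301, 2.5000, 0.0000)
after link 2: o_2 = (-3.1962, 6.4641, 0.0000)
after link 3: o_3 = (-2.1962, 8.1962, 5.0000)
after link 4: o_4 = (1.2679, 6.1962, 8.0000)

1.268 6.196 8.000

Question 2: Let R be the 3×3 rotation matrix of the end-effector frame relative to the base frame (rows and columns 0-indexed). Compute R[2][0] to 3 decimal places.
1.000

End-effector x-axis (col 0 of R) = (-0.0000,-0.0000,1.0000)
R[2][0] = 1.0000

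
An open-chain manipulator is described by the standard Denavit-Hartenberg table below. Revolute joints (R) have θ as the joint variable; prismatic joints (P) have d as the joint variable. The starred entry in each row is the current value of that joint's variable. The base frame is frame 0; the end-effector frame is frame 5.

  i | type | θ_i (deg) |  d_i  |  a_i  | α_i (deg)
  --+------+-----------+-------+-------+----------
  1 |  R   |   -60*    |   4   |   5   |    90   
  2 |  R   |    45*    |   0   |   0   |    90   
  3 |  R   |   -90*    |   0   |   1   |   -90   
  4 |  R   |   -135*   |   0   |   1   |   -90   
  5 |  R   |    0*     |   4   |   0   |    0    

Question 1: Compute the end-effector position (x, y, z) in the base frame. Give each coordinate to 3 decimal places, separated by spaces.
6.453 -4.935 1.500

after link 1: o_1 = (2.5000, -4.3301, 4.0000)
after link 2: o_2 = (2.5000, -4.3301, 4.0000)
after link 3: o_3 = (3.3660, -3.8301, 4.0000)
after link 4: o_4 = (3.0037, -4.6167, 3.5000)
after link 5: o_5 = (6.4531, -4.9345, 1.5000)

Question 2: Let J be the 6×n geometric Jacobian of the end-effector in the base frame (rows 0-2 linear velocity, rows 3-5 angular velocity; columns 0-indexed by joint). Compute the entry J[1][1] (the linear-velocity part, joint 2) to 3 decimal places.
axis z_1 = (-0.8660,-0.5000,0.0000); lever o_n−o_1 = (3.9531,-0.6044,-2.5000)
cross product → J_v[:, 1] = (1.2500,-2.1651,2.5000)
J_ω[:, 1] = z_1
entry J[1][1] = -2.1651

-2.165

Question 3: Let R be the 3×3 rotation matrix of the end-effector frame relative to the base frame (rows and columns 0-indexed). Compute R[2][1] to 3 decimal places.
End-effector y-axis (col 1 of R) = (-0.3536,0.6124,-0.7071)
R[2][1] = -0.7071

-0.707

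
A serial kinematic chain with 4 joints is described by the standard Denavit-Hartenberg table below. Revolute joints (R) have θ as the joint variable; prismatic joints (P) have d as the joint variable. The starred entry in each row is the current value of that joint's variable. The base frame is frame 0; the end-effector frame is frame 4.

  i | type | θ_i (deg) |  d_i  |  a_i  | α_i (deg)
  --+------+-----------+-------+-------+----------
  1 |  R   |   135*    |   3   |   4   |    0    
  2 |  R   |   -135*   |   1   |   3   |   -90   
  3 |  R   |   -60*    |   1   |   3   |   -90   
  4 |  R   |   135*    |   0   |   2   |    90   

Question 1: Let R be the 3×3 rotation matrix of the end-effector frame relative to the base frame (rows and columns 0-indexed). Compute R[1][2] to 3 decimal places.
-0.707

End-effector z-axis (col 2 of R) = (0.3536,-0.7071,0.6124)
R[1][2] = -0.7071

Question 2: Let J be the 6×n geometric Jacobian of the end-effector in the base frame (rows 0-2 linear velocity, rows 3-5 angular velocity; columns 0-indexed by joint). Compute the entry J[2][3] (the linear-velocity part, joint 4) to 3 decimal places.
axis z_3 = (0.8660,0.0000,-0.5000); lever o_n−o_3 = (-0.7071,-1.4142,-1.2247)
cross product → J_v[:, 3] = (-0.7071,1.4142,-1.2247)
J_ω[:, 3] = z_3
entry J[2][3] = -1.2247

-1.225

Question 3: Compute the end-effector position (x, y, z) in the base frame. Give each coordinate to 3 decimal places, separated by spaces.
0.964 2.414 5.373

after link 1: o_1 = (-2.8284, 2.8284, 3.0000)
after link 2: o_2 = (0.1716, 2.8284, 4.0000)
after link 3: o_3 = (1.6716, 3.8284, 6.5981)
after link 4: o_4 = (0.9645, 2.4142, 5.3733)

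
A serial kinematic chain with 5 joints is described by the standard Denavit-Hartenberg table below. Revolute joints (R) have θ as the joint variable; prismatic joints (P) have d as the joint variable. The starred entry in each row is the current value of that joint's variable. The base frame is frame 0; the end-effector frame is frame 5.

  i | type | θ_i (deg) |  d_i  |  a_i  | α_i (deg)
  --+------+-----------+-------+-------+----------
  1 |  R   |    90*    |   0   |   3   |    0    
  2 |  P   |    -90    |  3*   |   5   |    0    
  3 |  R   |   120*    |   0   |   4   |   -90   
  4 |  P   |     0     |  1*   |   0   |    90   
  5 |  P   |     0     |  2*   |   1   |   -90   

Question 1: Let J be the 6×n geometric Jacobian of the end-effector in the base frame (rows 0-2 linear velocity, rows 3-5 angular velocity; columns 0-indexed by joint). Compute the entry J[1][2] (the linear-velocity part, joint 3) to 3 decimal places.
axis z_2 = (0.0000,0.0000,1.0000); lever o_n−o_2 = (-3.3660,3.8301,2.0000)
cross product → J_v[:, 2] = (-3.8301,-3.3660,0.0000)
J_ω[:, 2] = z_2
entry J[1][2] = -3.3660

-3.366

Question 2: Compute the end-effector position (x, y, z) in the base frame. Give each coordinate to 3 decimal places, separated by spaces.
1.634 6.830 5.000

after link 1: o_1 = (0.0000, 3.0000, 0.0000)
after link 2: o_2 = (5.0000, 3.0000, 3.0000)
after link 3: o_3 = (3.0000, 6.4641, 3.0000)
after link 4: o_4 = (2.1340, 5.9641, 3.0000)
after link 5: o_5 = (1.6340, 6.8301, 5.0000)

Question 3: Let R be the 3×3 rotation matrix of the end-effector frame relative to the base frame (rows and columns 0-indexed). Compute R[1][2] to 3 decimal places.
End-effector z-axis (col 2 of R) = (-0.8660,-0.5000,0.0000)
R[1][2] = -0.5000

-0.500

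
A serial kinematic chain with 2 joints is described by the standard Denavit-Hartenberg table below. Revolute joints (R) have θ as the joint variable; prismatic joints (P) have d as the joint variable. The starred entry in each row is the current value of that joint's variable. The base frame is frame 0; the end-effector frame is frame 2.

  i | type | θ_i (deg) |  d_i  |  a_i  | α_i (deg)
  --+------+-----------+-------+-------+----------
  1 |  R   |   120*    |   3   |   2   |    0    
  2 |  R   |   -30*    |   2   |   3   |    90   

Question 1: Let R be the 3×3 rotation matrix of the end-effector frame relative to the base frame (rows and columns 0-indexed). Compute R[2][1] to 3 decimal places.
1.000

End-effector y-axis (col 1 of R) = (-0.0000,0.0000,1.0000)
R[2][1] = 1.0000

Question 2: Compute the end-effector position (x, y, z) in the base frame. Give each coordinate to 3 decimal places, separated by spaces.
after link 1: o_1 = (-1.0000, 1.7321, 3.0000)
after link 2: o_2 = (-1.0000, 4.7321, 5.0000)

-1.000 4.732 5.000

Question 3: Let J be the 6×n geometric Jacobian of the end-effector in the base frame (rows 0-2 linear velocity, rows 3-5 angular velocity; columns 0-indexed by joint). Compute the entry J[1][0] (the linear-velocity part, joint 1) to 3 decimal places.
axis z_0 = ẑ; lever o_n−o_0 = (-1.0000,4.7321,5.0000)
cross product → J_v[:, 0] = (-4.7321,-1.0000,0.0000)
J_ω[:, 0] = z_0
entry J[1][0] = -1.0000

-1.000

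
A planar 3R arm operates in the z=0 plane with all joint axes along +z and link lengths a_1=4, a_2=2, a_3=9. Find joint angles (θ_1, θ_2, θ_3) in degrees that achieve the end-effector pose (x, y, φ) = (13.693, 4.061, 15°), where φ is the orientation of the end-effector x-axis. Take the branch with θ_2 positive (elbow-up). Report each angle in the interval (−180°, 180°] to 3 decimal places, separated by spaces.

wrist centre = target − a_3·(cos φ, sin φ) = (4.9997, 1.7316)
cos θ_2 = (27.9952−4²−2²)/(2·4·2) = 0.4997; θ_2 = 60.0198° (elbow-up)
β = atan2(1.7316,4.9997) = 19.1035°; ψ = atan2(1.7324,4.9994) = 19.1123°
θ_1 = β − ψ = -0.0088°
θ_3 = φ − θ_1 − θ_2 = -45.0110° (wrapped to (-180°,180°])

-0.009 60.020 -45.011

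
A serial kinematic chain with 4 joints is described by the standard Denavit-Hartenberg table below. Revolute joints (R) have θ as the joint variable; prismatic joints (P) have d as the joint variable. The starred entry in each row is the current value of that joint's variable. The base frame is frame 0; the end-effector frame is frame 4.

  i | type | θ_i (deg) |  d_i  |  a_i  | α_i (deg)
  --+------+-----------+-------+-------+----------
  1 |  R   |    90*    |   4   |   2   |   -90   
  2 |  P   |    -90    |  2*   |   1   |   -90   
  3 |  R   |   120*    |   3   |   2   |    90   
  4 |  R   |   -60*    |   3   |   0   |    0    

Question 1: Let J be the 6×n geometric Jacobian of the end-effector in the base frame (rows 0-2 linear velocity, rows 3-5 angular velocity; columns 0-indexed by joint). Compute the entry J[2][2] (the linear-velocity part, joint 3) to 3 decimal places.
axis z_2 = (-0.0000,1.0000,-0.0000); lever o_n−o_2 = (3.2321,3.0000,1.5981)
cross product → J_v[:, 2] = (1.5981,-0.0000,-3.2321)
J_ω[:, 2] = z_2
entry J[2][2] = -3.2321

-3.232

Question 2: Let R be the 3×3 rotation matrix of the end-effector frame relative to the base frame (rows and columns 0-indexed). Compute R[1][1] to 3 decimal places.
End-effector y-axis (col 1 of R) = (0.7500,0.5000,-0.4330)
R[1][1] = 0.5000

0.500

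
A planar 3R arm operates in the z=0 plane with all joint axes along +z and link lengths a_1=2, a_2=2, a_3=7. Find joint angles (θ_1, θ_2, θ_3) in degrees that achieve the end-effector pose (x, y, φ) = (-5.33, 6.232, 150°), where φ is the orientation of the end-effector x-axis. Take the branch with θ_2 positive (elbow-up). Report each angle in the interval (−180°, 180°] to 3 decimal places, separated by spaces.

29.997 90.001 30.002

wrist centre = target − a_3·(cos φ, sin φ) = (0.7322, 2.7320)
cos θ_2 = (7.9999−2²−2²)/(2·2·2) = -0.0000; θ_2 = 90.0007° (elbow-up)
β = atan2(2.7320,0.7322) = 74.9972°; ψ = atan2(2.0000,2.0000) = 45.0003°
θ_1 = β − ψ = 29.9969°
θ_3 = φ − θ_1 − θ_2 = 30.0024° (wrapped to (-180°,180°])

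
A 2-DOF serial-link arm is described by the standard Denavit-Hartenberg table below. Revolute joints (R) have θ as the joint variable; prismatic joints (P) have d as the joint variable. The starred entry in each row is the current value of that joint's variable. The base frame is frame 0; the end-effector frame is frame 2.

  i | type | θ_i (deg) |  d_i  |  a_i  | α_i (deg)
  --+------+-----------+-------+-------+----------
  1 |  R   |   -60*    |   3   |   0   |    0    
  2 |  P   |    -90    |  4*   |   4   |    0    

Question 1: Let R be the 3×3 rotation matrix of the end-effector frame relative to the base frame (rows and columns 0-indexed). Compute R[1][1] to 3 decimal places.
-0.866

End-effector y-axis (col 1 of R) = (0.5000,-0.8660,0.0000)
R[1][1] = -0.8660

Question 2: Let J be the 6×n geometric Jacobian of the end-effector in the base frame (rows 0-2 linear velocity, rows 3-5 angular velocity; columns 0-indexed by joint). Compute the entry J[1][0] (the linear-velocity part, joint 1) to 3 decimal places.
-3.464

axis z_0 = ẑ; lever o_n−o_0 = (-3.4641,-2.0000,7.0000)
cross product → J_v[:, 0] = (2.0000,-3.4641,0.0000)
J_ω[:, 0] = z_0
entry J[1][0] = -3.4641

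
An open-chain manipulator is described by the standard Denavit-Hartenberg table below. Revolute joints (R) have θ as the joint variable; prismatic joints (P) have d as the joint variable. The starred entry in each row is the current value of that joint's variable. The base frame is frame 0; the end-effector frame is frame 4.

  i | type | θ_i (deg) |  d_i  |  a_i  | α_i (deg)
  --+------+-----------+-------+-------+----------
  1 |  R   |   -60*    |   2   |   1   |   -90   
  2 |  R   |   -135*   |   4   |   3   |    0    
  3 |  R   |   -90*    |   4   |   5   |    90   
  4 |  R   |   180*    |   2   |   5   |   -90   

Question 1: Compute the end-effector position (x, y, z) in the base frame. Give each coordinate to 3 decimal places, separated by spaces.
after link 1: o_1 = (0.5000, -0.8660, 2.0000)
after link 2: o_2 = (2.9034, 2.9711, 4.1213)
after link 3: o_3 = (4.5998, 8.0330, 0.5858)
after link 4: o_4 = (7.0746, 3.7463, 2.7071)

7.075 3.746 2.707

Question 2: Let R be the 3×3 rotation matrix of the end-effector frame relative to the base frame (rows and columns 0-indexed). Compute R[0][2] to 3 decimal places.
-0.866

End-effector z-axis (col 2 of R) = (-0.8660,-0.5000,-0.0000)
R[0][2] = -0.8660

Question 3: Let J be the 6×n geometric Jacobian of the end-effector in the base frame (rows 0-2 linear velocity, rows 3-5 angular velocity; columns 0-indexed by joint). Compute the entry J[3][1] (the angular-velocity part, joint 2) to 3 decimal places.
axis z_1 = (0.8660,0.5000,0.0000); lever o_n−o_1 = (6.5746,4.6124,0.7071)
cross product → J_v[:, 1] = (0.3536,-0.6124,0.7071)
J_ω[:, 1] = z_1
entry J[3][1] = 0.8660

0.866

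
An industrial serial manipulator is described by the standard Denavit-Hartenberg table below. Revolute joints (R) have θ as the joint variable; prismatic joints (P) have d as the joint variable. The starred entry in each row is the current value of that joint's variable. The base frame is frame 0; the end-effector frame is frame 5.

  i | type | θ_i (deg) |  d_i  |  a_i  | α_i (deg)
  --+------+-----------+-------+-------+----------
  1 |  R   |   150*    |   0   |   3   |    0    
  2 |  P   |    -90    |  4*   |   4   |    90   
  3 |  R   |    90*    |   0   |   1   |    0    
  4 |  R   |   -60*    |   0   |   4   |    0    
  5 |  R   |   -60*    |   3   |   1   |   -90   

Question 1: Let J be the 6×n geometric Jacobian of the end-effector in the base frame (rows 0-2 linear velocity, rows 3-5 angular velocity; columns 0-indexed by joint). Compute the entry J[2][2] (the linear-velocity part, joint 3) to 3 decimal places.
4.330

axis z_2 = (0.8660,-0.5000,0.0000); lever o_n−o_2 = (4.7631,2.2500,2.5000)
cross product → J_v[:, 2] = (-1.2500,-2.1651,4.3301)
J_ω[:, 2] = z_2
entry J[2][2] = 4.3301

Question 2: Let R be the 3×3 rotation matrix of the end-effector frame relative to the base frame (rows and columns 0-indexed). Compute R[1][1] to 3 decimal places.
End-effector y-axis (col 1 of R) = (-0.8660,0.5000,-0.0000)
R[1][1] = 0.5000

0.500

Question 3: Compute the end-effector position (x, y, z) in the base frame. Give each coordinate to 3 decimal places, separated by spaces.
4.165 7.214 6.500

after link 1: o_1 = (-2.5981, 1.5000, 0.0000)
after link 2: o_2 = (-0.5981, 4.9641, 4.0000)
after link 3: o_3 = (-0.5981, 4.9641, 5.0000)
after link 4: o_4 = (1.1340, 7.9641, 7.0000)
after link 5: o_5 = (4.1651, 7.2141, 6.5000)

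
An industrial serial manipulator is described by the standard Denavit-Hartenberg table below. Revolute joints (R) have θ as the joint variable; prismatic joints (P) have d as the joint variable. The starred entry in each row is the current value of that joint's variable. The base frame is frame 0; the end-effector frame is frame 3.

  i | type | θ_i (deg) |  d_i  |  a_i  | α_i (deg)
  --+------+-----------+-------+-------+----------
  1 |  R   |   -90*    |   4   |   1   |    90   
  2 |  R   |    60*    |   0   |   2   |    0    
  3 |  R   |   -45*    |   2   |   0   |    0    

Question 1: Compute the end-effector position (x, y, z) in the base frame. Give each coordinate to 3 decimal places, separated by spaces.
after link 1: o_1 = (0.0000, -1.0000, 4.0000)
after link 2: o_2 = (0.0000, -2.0000, 5.7321)
after link 3: o_3 = (-2.0000, -2.0000, 5.7321)

-2.000 -2.000 5.732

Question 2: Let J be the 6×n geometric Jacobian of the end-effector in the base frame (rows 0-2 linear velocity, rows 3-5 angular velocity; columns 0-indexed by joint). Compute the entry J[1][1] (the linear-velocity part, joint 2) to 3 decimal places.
1.732

axis z_1 = (-1.0000,-0.0000,0.0000); lever o_n−o_1 = (-2.0000,-1.0000,1.7321)
cross product → J_v[:, 1] = (-0.0000,1.7321,1.0000)
J_ω[:, 1] = z_1
entry J[1][1] = 1.7321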